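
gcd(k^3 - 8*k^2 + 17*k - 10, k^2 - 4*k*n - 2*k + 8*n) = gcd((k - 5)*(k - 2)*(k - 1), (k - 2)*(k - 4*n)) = k - 2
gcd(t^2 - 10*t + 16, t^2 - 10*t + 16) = t^2 - 10*t + 16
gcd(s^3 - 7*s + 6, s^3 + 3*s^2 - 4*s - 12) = s^2 + s - 6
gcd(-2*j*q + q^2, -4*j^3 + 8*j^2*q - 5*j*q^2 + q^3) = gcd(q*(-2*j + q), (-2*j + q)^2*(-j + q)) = -2*j + q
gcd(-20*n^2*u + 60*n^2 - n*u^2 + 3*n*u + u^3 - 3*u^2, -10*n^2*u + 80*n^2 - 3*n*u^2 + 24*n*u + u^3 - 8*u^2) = -5*n + u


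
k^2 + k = k*(k + 1)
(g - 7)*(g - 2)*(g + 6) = g^3 - 3*g^2 - 40*g + 84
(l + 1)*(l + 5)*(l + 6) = l^3 + 12*l^2 + 41*l + 30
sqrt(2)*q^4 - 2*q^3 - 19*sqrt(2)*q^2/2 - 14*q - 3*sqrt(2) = (q - 3*sqrt(2))*(q + sqrt(2)/2)*(q + sqrt(2))*(sqrt(2)*q + 1)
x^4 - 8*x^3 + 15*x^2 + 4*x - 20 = (x - 5)*(x - 2)^2*(x + 1)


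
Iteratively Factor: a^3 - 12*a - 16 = (a + 2)*(a^2 - 2*a - 8) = (a + 2)^2*(a - 4)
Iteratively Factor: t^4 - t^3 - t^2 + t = (t - 1)*(t^3 - t) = t*(t - 1)*(t^2 - 1) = t*(t - 1)^2*(t + 1)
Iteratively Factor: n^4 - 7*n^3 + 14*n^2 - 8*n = (n - 2)*(n^3 - 5*n^2 + 4*n) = (n - 4)*(n - 2)*(n^2 - n) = (n - 4)*(n - 2)*(n - 1)*(n)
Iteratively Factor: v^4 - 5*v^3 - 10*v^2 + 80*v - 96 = (v - 4)*(v^3 - v^2 - 14*v + 24) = (v - 4)*(v - 2)*(v^2 + v - 12) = (v - 4)*(v - 3)*(v - 2)*(v + 4)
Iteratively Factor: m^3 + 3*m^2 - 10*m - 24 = (m + 2)*(m^2 + m - 12) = (m - 3)*(m + 2)*(m + 4)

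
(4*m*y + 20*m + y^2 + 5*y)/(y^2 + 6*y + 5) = (4*m + y)/(y + 1)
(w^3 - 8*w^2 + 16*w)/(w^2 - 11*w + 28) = w*(w - 4)/(w - 7)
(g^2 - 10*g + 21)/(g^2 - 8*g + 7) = (g - 3)/(g - 1)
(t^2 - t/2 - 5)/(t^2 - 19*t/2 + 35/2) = (t + 2)/(t - 7)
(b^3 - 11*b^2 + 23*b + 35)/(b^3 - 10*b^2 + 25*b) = (b^2 - 6*b - 7)/(b*(b - 5))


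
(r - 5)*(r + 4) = r^2 - r - 20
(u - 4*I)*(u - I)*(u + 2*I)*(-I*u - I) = -I*u^4 - 3*u^3 - I*u^3 - 3*u^2 - 6*I*u^2 - 8*u - 6*I*u - 8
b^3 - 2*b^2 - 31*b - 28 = (b - 7)*(b + 1)*(b + 4)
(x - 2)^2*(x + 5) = x^3 + x^2 - 16*x + 20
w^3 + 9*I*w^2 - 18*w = w*(w + 3*I)*(w + 6*I)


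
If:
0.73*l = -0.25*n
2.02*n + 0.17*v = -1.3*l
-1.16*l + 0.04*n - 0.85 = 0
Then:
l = -0.67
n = 1.94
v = -18.01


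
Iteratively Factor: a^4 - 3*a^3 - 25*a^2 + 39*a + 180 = (a - 4)*(a^3 + a^2 - 21*a - 45) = (a - 4)*(a + 3)*(a^2 - 2*a - 15) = (a - 4)*(a + 3)^2*(a - 5)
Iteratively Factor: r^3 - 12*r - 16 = (r + 2)*(r^2 - 2*r - 8) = (r - 4)*(r + 2)*(r + 2)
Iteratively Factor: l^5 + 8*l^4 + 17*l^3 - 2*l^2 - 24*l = (l)*(l^4 + 8*l^3 + 17*l^2 - 2*l - 24) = l*(l + 4)*(l^3 + 4*l^2 + l - 6) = l*(l + 3)*(l + 4)*(l^2 + l - 2) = l*(l - 1)*(l + 3)*(l + 4)*(l + 2)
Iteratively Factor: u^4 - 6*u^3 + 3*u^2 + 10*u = (u)*(u^3 - 6*u^2 + 3*u + 10) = u*(u + 1)*(u^2 - 7*u + 10) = u*(u - 5)*(u + 1)*(u - 2)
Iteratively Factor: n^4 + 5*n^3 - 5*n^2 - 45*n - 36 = (n + 3)*(n^3 + 2*n^2 - 11*n - 12) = (n + 1)*(n + 3)*(n^2 + n - 12) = (n - 3)*(n + 1)*(n + 3)*(n + 4)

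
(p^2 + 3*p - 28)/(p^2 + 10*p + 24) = (p^2 + 3*p - 28)/(p^2 + 10*p + 24)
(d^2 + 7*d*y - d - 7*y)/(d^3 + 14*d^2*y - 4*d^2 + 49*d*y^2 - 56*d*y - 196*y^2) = (d - 1)/(d^2 + 7*d*y - 4*d - 28*y)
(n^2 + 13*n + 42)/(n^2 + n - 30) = (n + 7)/(n - 5)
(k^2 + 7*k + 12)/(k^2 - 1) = (k^2 + 7*k + 12)/(k^2 - 1)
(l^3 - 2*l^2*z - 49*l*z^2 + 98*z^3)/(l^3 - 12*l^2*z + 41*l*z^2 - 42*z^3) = (-l - 7*z)/(-l + 3*z)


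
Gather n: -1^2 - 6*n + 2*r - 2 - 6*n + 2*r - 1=-12*n + 4*r - 4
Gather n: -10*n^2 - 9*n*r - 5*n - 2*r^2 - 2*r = -10*n^2 + n*(-9*r - 5) - 2*r^2 - 2*r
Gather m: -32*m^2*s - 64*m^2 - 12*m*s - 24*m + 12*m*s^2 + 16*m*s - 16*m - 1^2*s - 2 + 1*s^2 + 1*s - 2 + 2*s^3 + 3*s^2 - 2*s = m^2*(-32*s - 64) + m*(12*s^2 + 4*s - 40) + 2*s^3 + 4*s^2 - 2*s - 4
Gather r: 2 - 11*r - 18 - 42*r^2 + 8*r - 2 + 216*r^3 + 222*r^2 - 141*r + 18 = 216*r^3 + 180*r^2 - 144*r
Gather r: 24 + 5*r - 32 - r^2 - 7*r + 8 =-r^2 - 2*r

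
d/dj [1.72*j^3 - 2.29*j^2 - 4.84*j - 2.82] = 5.16*j^2 - 4.58*j - 4.84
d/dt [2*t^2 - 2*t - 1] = 4*t - 2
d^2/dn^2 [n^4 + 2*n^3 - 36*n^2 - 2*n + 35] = 12*n^2 + 12*n - 72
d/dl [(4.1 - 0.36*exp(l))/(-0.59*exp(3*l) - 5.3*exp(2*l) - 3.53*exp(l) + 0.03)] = (-0.4248*exp(3*l) + 5.349*exp(2*l) + 43.46*exp(l) + 14.4622)*exp(l)/(0.3481*exp(6*l) + 6.254*exp(5*l) + 32.2554*exp(4*l) + 37.3826*exp(3*l) + 12.1429*exp(2*l) - 0.2118*exp(l) + 0.0009)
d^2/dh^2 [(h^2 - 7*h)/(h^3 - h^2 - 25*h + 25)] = 2*(h^6 - 21*h^5 + 96*h^4 - 382*h^3 + 1125*h^2 - 525*h - 3750)/(h^9 - 3*h^8 - 72*h^7 + 224*h^6 + 1650*h^5 - 5550*h^4 - 10000*h^3 + 45000*h^2 - 46875*h + 15625)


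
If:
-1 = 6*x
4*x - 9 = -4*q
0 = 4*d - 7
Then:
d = 7/4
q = 29/12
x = -1/6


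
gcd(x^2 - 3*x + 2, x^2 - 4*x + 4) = x - 2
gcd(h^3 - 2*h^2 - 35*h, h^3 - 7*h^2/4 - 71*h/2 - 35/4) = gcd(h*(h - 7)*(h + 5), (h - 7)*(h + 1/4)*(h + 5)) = h^2 - 2*h - 35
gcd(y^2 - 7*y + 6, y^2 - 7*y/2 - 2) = 1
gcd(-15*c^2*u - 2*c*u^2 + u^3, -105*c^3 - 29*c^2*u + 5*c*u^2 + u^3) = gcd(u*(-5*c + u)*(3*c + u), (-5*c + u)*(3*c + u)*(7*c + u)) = -15*c^2 - 2*c*u + u^2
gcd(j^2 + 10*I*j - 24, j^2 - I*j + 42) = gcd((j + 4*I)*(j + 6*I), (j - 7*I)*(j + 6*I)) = j + 6*I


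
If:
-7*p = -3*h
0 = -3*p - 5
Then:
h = -35/9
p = -5/3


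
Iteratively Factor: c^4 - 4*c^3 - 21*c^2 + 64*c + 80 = (c - 4)*(c^3 - 21*c - 20) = (c - 4)*(c + 1)*(c^2 - c - 20) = (c - 4)*(c + 1)*(c + 4)*(c - 5)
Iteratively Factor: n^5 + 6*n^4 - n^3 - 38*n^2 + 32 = (n + 1)*(n^4 + 5*n^3 - 6*n^2 - 32*n + 32) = (n - 1)*(n + 1)*(n^3 + 6*n^2 - 32) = (n - 2)*(n - 1)*(n + 1)*(n^2 + 8*n + 16) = (n - 2)*(n - 1)*(n + 1)*(n + 4)*(n + 4)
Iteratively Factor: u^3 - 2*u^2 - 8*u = (u)*(u^2 - 2*u - 8) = u*(u + 2)*(u - 4)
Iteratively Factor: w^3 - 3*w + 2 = (w - 1)*(w^2 + w - 2) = (w - 1)^2*(w + 2)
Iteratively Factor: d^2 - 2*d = (d - 2)*(d)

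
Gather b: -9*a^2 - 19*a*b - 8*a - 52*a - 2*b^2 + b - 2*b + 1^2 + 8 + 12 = -9*a^2 - 60*a - 2*b^2 + b*(-19*a - 1) + 21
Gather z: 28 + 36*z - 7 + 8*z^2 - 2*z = 8*z^2 + 34*z + 21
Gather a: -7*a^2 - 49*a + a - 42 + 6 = -7*a^2 - 48*a - 36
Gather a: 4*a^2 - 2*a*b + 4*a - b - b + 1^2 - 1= 4*a^2 + a*(4 - 2*b) - 2*b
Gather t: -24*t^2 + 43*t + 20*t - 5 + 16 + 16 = -24*t^2 + 63*t + 27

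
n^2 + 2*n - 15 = (n - 3)*(n + 5)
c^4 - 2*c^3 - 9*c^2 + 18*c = c*(c - 3)*(c - 2)*(c + 3)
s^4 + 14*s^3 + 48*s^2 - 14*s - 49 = (s - 1)*(s + 1)*(s + 7)^2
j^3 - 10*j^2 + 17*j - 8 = (j - 8)*(j - 1)^2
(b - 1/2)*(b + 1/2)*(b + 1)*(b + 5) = b^4 + 6*b^3 + 19*b^2/4 - 3*b/2 - 5/4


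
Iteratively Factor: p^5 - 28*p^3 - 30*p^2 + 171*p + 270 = (p + 2)*(p^4 - 2*p^3 - 24*p^2 + 18*p + 135) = (p - 5)*(p + 2)*(p^3 + 3*p^2 - 9*p - 27) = (p - 5)*(p - 3)*(p + 2)*(p^2 + 6*p + 9) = (p - 5)*(p - 3)*(p + 2)*(p + 3)*(p + 3)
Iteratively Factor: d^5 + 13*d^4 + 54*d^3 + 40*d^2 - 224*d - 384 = (d + 4)*(d^4 + 9*d^3 + 18*d^2 - 32*d - 96) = (d + 4)^2*(d^3 + 5*d^2 - 2*d - 24) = (d + 3)*(d + 4)^2*(d^2 + 2*d - 8) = (d + 3)*(d + 4)^3*(d - 2)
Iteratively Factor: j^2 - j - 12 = (j - 4)*(j + 3)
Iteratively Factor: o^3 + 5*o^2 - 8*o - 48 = (o + 4)*(o^2 + o - 12) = (o + 4)^2*(o - 3)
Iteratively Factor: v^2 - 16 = (v - 4)*(v + 4)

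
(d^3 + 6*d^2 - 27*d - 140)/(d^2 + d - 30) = (d^2 + 11*d + 28)/(d + 6)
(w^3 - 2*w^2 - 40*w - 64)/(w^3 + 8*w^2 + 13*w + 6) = (w^3 - 2*w^2 - 40*w - 64)/(w^3 + 8*w^2 + 13*w + 6)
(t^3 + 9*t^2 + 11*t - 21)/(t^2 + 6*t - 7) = t + 3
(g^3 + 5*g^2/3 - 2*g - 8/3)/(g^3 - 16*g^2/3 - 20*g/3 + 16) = (g + 1)/(g - 6)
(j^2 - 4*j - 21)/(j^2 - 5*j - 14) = (j + 3)/(j + 2)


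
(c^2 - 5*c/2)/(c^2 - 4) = c*(2*c - 5)/(2*(c^2 - 4))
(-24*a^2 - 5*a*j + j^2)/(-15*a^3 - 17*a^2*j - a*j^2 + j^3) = (8*a - j)/(5*a^2 + 4*a*j - j^2)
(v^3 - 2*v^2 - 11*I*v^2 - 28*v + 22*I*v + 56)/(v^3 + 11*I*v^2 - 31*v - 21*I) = (v^3 + v^2*(-2 - 11*I) + v*(-28 + 22*I) + 56)/(v^3 + 11*I*v^2 - 31*v - 21*I)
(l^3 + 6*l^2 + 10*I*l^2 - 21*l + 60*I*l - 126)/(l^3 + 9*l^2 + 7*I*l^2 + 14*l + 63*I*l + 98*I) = (l^2 + 3*l*(2 + I) + 18*I)/(l^2 + 9*l + 14)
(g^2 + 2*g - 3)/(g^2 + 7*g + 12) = (g - 1)/(g + 4)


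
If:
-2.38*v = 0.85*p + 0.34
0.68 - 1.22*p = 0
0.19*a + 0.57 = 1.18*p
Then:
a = 0.46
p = 0.56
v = -0.34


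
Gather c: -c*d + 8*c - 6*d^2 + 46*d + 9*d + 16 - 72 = c*(8 - d) - 6*d^2 + 55*d - 56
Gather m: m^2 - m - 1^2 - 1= m^2 - m - 2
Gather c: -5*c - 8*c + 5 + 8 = 13 - 13*c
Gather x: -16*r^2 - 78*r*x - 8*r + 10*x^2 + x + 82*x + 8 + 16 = -16*r^2 - 8*r + 10*x^2 + x*(83 - 78*r) + 24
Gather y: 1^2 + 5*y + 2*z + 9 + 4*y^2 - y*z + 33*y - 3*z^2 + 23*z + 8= 4*y^2 + y*(38 - z) - 3*z^2 + 25*z + 18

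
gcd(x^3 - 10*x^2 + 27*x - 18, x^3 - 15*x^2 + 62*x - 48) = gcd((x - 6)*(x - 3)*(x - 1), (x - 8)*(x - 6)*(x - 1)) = x^2 - 7*x + 6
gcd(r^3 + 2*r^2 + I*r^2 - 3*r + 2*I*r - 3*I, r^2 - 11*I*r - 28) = 1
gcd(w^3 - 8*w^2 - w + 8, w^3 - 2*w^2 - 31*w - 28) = w + 1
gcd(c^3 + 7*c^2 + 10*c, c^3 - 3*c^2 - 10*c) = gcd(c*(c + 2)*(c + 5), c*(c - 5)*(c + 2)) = c^2 + 2*c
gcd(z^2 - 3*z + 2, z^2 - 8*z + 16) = 1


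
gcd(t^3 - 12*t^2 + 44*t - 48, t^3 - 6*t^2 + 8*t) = t^2 - 6*t + 8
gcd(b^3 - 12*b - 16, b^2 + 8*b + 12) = b + 2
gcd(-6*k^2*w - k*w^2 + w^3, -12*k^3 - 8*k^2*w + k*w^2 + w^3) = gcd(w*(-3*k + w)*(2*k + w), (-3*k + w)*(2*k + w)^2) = -6*k^2 - k*w + w^2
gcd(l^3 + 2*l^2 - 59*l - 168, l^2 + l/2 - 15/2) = l + 3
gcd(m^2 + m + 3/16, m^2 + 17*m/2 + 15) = 1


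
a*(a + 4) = a^2 + 4*a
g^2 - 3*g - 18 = (g - 6)*(g + 3)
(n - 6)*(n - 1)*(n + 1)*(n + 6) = n^4 - 37*n^2 + 36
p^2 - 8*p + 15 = (p - 5)*(p - 3)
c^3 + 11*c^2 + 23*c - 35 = (c - 1)*(c + 5)*(c + 7)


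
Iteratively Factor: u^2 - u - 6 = (u + 2)*(u - 3)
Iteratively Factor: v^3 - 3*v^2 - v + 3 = (v - 1)*(v^2 - 2*v - 3) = (v - 1)*(v + 1)*(v - 3)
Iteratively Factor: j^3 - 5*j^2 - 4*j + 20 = (j + 2)*(j^2 - 7*j + 10) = (j - 2)*(j + 2)*(j - 5)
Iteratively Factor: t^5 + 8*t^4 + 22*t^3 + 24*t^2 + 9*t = (t)*(t^4 + 8*t^3 + 22*t^2 + 24*t + 9) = t*(t + 1)*(t^3 + 7*t^2 + 15*t + 9) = t*(t + 1)*(t + 3)*(t^2 + 4*t + 3) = t*(t + 1)*(t + 3)^2*(t + 1)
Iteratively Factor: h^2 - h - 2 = (h + 1)*(h - 2)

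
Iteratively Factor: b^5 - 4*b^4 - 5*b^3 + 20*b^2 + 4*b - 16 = (b - 4)*(b^4 - 5*b^2 + 4) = (b - 4)*(b - 2)*(b^3 + 2*b^2 - b - 2) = (b - 4)*(b - 2)*(b + 2)*(b^2 - 1) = (b - 4)*(b - 2)*(b - 1)*(b + 2)*(b + 1)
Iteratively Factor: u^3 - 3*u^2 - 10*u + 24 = (u - 2)*(u^2 - u - 12) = (u - 4)*(u - 2)*(u + 3)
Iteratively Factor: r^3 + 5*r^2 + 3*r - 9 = (r + 3)*(r^2 + 2*r - 3) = (r + 3)^2*(r - 1)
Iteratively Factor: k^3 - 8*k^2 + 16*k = (k - 4)*(k^2 - 4*k) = (k - 4)^2*(k)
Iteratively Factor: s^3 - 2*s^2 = (s)*(s^2 - 2*s) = s^2*(s - 2)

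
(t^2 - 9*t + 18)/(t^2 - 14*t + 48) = (t - 3)/(t - 8)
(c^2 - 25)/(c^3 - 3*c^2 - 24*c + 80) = (c - 5)/(c^2 - 8*c + 16)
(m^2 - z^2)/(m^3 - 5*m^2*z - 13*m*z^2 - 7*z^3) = (-m + z)/(-m^2 + 6*m*z + 7*z^2)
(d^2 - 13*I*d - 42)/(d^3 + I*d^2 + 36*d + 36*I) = (d - 7*I)/(d^2 + 7*I*d - 6)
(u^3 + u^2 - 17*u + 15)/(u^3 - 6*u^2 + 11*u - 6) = (u + 5)/(u - 2)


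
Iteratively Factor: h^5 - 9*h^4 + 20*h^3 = (h - 4)*(h^4 - 5*h^3) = h*(h - 4)*(h^3 - 5*h^2) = h*(h - 5)*(h - 4)*(h^2) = h^2*(h - 5)*(h - 4)*(h)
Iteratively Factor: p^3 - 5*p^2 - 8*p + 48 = (p + 3)*(p^2 - 8*p + 16) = (p - 4)*(p + 3)*(p - 4)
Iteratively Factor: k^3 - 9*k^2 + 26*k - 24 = (k - 2)*(k^2 - 7*k + 12) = (k - 4)*(k - 2)*(k - 3)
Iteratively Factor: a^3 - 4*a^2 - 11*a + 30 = (a + 3)*(a^2 - 7*a + 10) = (a - 2)*(a + 3)*(a - 5)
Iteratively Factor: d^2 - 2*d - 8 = (d + 2)*(d - 4)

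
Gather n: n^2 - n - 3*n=n^2 - 4*n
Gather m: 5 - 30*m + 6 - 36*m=11 - 66*m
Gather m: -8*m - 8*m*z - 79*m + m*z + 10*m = m*(-7*z - 77)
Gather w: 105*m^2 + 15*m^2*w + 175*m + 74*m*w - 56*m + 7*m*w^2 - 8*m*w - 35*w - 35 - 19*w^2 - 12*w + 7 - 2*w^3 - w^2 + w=105*m^2 + 119*m - 2*w^3 + w^2*(7*m - 20) + w*(15*m^2 + 66*m - 46) - 28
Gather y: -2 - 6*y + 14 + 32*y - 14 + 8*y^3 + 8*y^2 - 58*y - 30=8*y^3 + 8*y^2 - 32*y - 32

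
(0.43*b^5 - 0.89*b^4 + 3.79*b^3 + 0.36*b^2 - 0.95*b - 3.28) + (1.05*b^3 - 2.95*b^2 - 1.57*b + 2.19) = 0.43*b^5 - 0.89*b^4 + 4.84*b^3 - 2.59*b^2 - 2.52*b - 1.09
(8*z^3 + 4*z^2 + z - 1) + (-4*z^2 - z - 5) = 8*z^3 - 6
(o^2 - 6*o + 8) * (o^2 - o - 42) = o^4 - 7*o^3 - 28*o^2 + 244*o - 336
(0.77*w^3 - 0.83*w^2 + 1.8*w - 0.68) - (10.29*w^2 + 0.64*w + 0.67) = 0.77*w^3 - 11.12*w^2 + 1.16*w - 1.35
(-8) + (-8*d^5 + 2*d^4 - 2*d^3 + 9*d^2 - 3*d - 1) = -8*d^5 + 2*d^4 - 2*d^3 + 9*d^2 - 3*d - 9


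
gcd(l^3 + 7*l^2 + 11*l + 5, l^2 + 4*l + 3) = l + 1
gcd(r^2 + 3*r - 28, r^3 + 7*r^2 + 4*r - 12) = 1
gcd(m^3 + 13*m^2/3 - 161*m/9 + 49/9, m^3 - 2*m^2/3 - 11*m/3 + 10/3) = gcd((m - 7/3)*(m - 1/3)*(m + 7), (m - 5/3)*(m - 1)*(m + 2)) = 1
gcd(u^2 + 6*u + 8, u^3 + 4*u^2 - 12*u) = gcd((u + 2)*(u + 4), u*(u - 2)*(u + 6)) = 1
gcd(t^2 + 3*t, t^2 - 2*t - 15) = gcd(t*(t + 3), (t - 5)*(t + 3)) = t + 3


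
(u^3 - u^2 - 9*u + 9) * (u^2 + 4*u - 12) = u^5 + 3*u^4 - 25*u^3 - 15*u^2 + 144*u - 108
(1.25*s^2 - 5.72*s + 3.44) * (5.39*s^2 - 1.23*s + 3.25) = 6.7375*s^4 - 32.3683*s^3 + 29.6397*s^2 - 22.8212*s + 11.18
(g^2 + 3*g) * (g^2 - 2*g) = g^4 + g^3 - 6*g^2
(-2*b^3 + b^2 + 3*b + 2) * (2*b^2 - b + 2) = -4*b^5 + 4*b^4 + b^3 + 3*b^2 + 4*b + 4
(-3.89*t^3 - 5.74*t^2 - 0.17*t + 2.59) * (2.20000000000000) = -8.558*t^3 - 12.628*t^2 - 0.374*t + 5.698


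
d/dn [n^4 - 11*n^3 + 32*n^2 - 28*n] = 4*n^3 - 33*n^2 + 64*n - 28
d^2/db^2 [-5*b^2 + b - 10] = -10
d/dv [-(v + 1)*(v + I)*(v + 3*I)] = -3*v^2 - v*(2 + 8*I) + 3 - 4*I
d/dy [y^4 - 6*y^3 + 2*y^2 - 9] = 2*y*(2*y^2 - 9*y + 2)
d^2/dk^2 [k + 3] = 0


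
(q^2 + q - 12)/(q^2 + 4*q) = (q - 3)/q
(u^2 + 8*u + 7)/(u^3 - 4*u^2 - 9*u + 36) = (u^2 + 8*u + 7)/(u^3 - 4*u^2 - 9*u + 36)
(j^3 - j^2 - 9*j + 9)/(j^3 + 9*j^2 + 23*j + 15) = (j^2 - 4*j + 3)/(j^2 + 6*j + 5)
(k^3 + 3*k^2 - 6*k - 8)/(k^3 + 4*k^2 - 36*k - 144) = (k^2 - k - 2)/(k^2 - 36)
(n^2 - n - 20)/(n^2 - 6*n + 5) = (n + 4)/(n - 1)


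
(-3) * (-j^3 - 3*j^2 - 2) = 3*j^3 + 9*j^2 + 6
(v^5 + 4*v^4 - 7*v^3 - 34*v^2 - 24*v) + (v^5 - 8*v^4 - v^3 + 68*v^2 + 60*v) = 2*v^5 - 4*v^4 - 8*v^3 + 34*v^2 + 36*v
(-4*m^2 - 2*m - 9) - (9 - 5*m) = -4*m^2 + 3*m - 18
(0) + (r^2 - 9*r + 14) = r^2 - 9*r + 14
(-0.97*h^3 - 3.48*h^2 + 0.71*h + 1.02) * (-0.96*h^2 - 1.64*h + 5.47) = 0.9312*h^5 + 4.9316*h^4 - 0.2803*h^3 - 21.1792*h^2 + 2.2109*h + 5.5794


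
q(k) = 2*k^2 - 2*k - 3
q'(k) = 4*k - 2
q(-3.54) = 29.14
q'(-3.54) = -16.16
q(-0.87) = 0.25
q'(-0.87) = -5.48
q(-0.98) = 0.88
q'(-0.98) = -5.92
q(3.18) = 10.86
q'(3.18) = 10.72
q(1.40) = -1.88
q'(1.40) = 3.60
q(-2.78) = 18.02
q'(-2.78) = -13.12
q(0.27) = -3.39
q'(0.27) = -0.92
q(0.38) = -3.47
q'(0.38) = -0.48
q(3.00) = 9.00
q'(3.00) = 10.00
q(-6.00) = 81.00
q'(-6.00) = -26.00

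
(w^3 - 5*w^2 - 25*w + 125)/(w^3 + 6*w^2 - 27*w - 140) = (w^2 - 25)/(w^2 + 11*w + 28)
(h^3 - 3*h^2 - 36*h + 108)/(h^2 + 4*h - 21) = (h^2 - 36)/(h + 7)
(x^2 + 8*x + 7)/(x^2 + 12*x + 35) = (x + 1)/(x + 5)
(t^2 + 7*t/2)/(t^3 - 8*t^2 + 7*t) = (t + 7/2)/(t^2 - 8*t + 7)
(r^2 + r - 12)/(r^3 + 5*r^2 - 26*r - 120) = (r - 3)/(r^2 + r - 30)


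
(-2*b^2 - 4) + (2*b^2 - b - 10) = -b - 14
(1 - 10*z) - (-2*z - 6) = 7 - 8*z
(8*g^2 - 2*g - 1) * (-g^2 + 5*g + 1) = -8*g^4 + 42*g^3 - g^2 - 7*g - 1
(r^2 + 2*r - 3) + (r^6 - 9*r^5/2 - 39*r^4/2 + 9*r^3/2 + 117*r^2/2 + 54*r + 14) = r^6 - 9*r^5/2 - 39*r^4/2 + 9*r^3/2 + 119*r^2/2 + 56*r + 11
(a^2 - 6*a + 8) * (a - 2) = a^3 - 8*a^2 + 20*a - 16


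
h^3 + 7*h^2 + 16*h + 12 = (h + 2)^2*(h + 3)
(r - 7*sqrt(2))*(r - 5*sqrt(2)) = r^2 - 12*sqrt(2)*r + 70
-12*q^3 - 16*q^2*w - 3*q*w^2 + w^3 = (-6*q + w)*(q + w)*(2*q + w)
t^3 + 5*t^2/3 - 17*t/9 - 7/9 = (t - 1)*(t + 1/3)*(t + 7/3)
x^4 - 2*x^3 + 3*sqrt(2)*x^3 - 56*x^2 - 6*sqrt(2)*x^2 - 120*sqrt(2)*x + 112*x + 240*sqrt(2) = (x - 2)*(x - 5*sqrt(2))*(x + 2*sqrt(2))*(x + 6*sqrt(2))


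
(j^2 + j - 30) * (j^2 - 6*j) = j^4 - 5*j^3 - 36*j^2 + 180*j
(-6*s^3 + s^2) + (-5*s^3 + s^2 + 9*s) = -11*s^3 + 2*s^2 + 9*s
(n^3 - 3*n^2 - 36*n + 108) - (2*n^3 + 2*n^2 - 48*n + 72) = -n^3 - 5*n^2 + 12*n + 36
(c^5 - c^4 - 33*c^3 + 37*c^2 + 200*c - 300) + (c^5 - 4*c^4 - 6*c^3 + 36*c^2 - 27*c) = 2*c^5 - 5*c^4 - 39*c^3 + 73*c^2 + 173*c - 300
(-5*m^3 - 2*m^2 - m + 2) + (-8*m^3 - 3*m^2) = -13*m^3 - 5*m^2 - m + 2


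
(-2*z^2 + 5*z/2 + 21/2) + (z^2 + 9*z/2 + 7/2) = -z^2 + 7*z + 14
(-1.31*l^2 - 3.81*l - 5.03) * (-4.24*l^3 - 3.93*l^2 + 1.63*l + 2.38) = 5.5544*l^5 + 21.3027*l^4 + 34.1652*l^3 + 10.4398*l^2 - 17.2667*l - 11.9714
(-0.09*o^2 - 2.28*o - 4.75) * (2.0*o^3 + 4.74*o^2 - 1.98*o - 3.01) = -0.18*o^5 - 4.9866*o^4 - 20.129*o^3 - 17.7297*o^2 + 16.2678*o + 14.2975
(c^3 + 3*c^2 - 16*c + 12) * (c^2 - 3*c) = c^5 - 25*c^3 + 60*c^2 - 36*c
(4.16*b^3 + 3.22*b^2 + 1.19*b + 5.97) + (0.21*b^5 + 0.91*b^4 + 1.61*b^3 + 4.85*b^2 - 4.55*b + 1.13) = 0.21*b^5 + 0.91*b^4 + 5.77*b^3 + 8.07*b^2 - 3.36*b + 7.1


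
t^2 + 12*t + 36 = (t + 6)^2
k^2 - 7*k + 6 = (k - 6)*(k - 1)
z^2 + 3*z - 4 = (z - 1)*(z + 4)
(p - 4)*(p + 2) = p^2 - 2*p - 8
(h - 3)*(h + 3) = h^2 - 9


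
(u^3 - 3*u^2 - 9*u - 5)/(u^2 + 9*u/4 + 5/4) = 4*(u^2 - 4*u - 5)/(4*u + 5)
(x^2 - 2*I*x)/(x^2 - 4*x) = (x - 2*I)/(x - 4)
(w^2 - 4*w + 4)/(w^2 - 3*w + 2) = (w - 2)/(w - 1)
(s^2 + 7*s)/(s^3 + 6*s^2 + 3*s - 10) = s*(s + 7)/(s^3 + 6*s^2 + 3*s - 10)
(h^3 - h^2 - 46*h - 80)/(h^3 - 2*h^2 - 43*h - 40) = (h + 2)/(h + 1)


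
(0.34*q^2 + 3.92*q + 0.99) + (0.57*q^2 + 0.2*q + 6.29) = 0.91*q^2 + 4.12*q + 7.28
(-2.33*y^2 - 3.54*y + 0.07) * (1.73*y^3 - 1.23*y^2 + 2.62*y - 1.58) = -4.0309*y^5 - 3.2583*y^4 - 1.6293*y^3 - 5.6795*y^2 + 5.7766*y - 0.1106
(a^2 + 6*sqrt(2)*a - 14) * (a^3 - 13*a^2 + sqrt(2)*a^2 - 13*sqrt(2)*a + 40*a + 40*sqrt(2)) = a^5 - 13*a^4 + 7*sqrt(2)*a^4 - 91*sqrt(2)*a^3 + 38*a^3 + 26*a^2 + 266*sqrt(2)*a^2 - 80*a + 182*sqrt(2)*a - 560*sqrt(2)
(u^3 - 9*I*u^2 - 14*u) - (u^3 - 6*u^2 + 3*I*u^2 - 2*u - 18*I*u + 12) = 6*u^2 - 12*I*u^2 - 12*u + 18*I*u - 12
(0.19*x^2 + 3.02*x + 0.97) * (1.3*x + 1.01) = 0.247*x^3 + 4.1179*x^2 + 4.3112*x + 0.9797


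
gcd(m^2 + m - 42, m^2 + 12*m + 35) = m + 7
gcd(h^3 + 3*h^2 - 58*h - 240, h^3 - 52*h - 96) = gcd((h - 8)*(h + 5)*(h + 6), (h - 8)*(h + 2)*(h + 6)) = h^2 - 2*h - 48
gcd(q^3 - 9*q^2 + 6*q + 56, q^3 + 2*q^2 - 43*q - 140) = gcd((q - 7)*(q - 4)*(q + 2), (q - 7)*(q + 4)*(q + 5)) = q - 7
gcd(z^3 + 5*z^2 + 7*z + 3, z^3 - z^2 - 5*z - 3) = z^2 + 2*z + 1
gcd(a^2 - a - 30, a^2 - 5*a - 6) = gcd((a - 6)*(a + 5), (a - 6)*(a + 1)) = a - 6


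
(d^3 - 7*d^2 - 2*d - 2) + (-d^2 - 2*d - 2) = d^3 - 8*d^2 - 4*d - 4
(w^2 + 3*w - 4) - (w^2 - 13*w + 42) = 16*w - 46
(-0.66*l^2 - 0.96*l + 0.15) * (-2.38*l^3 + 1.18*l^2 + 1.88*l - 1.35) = 1.5708*l^5 + 1.506*l^4 - 2.7306*l^3 - 0.7368*l^2 + 1.578*l - 0.2025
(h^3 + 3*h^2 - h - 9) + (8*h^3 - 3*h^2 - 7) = 9*h^3 - h - 16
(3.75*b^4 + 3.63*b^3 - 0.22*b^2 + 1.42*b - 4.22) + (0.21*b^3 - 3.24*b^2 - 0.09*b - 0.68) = 3.75*b^4 + 3.84*b^3 - 3.46*b^2 + 1.33*b - 4.9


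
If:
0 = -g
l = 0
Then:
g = 0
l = 0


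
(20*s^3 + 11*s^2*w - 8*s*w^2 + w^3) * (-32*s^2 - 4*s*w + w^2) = -640*s^5 - 432*s^4*w + 232*s^3*w^2 + 11*s^2*w^3 - 12*s*w^4 + w^5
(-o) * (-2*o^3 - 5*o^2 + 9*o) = 2*o^4 + 5*o^3 - 9*o^2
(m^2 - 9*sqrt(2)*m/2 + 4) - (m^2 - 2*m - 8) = -9*sqrt(2)*m/2 + 2*m + 12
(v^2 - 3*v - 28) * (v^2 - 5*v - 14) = v^4 - 8*v^3 - 27*v^2 + 182*v + 392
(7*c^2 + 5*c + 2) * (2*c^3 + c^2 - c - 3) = 14*c^5 + 17*c^4 + 2*c^3 - 24*c^2 - 17*c - 6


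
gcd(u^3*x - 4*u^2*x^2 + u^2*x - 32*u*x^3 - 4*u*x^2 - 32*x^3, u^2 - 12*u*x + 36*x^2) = 1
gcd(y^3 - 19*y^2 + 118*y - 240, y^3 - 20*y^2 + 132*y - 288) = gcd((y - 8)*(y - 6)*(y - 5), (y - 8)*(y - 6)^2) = y^2 - 14*y + 48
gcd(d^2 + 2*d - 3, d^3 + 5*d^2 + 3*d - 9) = d^2 + 2*d - 3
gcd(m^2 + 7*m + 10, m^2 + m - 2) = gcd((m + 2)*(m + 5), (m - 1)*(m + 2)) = m + 2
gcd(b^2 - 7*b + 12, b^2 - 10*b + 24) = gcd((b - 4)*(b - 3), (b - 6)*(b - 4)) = b - 4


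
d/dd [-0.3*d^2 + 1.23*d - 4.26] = 1.23 - 0.6*d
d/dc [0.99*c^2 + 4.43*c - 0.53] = 1.98*c + 4.43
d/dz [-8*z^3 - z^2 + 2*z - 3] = -24*z^2 - 2*z + 2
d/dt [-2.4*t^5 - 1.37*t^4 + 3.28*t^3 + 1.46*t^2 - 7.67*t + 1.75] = -12.0*t^4 - 5.48*t^3 + 9.84*t^2 + 2.92*t - 7.67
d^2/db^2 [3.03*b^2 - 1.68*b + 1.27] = 6.06000000000000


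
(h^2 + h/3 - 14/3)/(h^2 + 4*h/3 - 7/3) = (h - 2)/(h - 1)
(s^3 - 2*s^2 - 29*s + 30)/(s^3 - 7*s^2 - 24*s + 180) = (s - 1)/(s - 6)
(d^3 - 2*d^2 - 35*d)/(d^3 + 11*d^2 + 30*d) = (d - 7)/(d + 6)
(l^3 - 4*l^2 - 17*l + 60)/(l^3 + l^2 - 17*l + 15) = (l^2 - l - 20)/(l^2 + 4*l - 5)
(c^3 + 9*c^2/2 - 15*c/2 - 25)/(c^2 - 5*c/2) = c + 7 + 10/c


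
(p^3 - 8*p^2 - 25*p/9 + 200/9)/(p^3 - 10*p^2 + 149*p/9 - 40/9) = (3*p + 5)/(3*p - 1)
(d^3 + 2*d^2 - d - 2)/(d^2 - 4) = (d^2 - 1)/(d - 2)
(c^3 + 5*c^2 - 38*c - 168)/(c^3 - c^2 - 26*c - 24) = (c + 7)/(c + 1)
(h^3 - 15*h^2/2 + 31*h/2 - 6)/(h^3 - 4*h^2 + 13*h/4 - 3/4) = 2*(h - 4)/(2*h - 1)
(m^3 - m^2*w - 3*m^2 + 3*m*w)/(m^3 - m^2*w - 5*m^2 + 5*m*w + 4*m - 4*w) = m*(m - 3)/(m^2 - 5*m + 4)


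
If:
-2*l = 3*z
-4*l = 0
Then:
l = 0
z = 0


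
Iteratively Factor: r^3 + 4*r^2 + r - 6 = (r + 2)*(r^2 + 2*r - 3) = (r - 1)*(r + 2)*(r + 3)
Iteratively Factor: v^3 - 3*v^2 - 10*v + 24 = (v - 4)*(v^2 + v - 6) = (v - 4)*(v - 2)*(v + 3)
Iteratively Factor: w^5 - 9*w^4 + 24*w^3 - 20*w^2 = (w - 5)*(w^4 - 4*w^3 + 4*w^2) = (w - 5)*(w - 2)*(w^3 - 2*w^2) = w*(w - 5)*(w - 2)*(w^2 - 2*w) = w^2*(w - 5)*(w - 2)*(w - 2)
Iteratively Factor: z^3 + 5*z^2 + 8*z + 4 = (z + 2)*(z^2 + 3*z + 2) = (z + 1)*(z + 2)*(z + 2)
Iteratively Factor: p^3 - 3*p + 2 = (p - 1)*(p^2 + p - 2) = (p - 1)*(p + 2)*(p - 1)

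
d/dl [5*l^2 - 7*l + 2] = 10*l - 7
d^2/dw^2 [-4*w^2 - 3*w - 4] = -8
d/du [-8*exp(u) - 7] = -8*exp(u)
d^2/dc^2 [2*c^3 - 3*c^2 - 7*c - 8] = 12*c - 6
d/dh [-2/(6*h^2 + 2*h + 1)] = 4*(6*h + 1)/(6*h^2 + 2*h + 1)^2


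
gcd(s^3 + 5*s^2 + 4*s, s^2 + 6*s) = s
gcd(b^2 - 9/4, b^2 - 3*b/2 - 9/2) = b + 3/2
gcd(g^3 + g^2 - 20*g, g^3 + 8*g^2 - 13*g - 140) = g^2 + g - 20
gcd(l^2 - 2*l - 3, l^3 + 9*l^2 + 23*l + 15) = l + 1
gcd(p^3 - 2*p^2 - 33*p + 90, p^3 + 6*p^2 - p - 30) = 1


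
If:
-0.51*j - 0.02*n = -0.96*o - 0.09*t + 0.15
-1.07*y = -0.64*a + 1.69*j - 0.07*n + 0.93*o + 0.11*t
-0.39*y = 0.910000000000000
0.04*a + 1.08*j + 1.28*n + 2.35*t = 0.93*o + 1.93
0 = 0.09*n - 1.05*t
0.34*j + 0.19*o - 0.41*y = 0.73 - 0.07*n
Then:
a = -6.91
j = -0.90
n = 1.96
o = -0.30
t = 0.17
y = -2.33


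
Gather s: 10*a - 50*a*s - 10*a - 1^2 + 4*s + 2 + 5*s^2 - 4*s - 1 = -50*a*s + 5*s^2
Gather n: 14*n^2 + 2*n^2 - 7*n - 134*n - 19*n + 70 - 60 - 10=16*n^2 - 160*n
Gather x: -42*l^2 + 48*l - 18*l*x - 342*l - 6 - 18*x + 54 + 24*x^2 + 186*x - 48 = -42*l^2 - 294*l + 24*x^2 + x*(168 - 18*l)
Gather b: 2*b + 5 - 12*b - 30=-10*b - 25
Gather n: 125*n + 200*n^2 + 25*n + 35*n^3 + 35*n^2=35*n^3 + 235*n^2 + 150*n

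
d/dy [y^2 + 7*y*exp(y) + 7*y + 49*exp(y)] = 7*y*exp(y) + 2*y + 56*exp(y) + 7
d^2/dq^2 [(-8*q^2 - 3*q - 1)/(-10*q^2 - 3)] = 12*(50*q^3 - 70*q^2 - 45*q + 7)/(1000*q^6 + 900*q^4 + 270*q^2 + 27)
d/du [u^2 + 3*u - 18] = 2*u + 3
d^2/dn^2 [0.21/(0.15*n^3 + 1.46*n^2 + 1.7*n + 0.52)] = (-(0.189*n + 0.6132)*(0.15*n^3 + 1.46*n^2 + 1.7*n + 0.52) + 0.21*(0.45*n^2 + 2.92*n + 1.7)*(0.9*n^2 + 5.84*n + 3.4))/(0.15*n^3 + 1.46*n^2 + 1.7*n + 0.52)^3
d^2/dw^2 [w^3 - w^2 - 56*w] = 6*w - 2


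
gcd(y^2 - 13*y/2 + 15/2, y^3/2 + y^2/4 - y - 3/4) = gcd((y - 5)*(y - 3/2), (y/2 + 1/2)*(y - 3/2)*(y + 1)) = y - 3/2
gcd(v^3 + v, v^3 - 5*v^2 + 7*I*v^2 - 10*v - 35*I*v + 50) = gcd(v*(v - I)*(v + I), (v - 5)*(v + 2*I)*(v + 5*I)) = 1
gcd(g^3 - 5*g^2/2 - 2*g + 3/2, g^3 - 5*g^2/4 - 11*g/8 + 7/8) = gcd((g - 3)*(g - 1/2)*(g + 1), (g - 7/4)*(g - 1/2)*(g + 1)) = g^2 + g/2 - 1/2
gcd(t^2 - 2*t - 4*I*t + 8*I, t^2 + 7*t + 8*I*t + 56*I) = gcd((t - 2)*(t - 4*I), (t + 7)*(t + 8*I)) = 1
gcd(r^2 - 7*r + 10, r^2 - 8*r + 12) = r - 2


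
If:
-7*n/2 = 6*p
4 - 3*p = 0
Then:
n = -16/7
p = 4/3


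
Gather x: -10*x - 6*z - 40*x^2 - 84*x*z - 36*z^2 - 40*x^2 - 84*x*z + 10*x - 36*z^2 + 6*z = -80*x^2 - 168*x*z - 72*z^2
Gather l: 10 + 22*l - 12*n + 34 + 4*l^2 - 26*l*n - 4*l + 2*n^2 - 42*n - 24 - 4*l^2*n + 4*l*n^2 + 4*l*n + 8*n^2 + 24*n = l^2*(4 - 4*n) + l*(4*n^2 - 22*n + 18) + 10*n^2 - 30*n + 20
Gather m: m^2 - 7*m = m^2 - 7*m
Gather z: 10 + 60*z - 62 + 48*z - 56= 108*z - 108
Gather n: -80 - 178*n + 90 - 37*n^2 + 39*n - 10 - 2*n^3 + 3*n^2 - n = -2*n^3 - 34*n^2 - 140*n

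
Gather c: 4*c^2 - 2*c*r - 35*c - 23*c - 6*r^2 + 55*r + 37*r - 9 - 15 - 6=4*c^2 + c*(-2*r - 58) - 6*r^2 + 92*r - 30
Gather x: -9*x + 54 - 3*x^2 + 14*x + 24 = -3*x^2 + 5*x + 78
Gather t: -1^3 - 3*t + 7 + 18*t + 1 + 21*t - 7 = 36*t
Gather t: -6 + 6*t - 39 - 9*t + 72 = 27 - 3*t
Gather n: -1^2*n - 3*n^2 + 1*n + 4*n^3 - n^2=4*n^3 - 4*n^2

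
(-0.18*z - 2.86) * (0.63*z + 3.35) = -0.1134*z^2 - 2.4048*z - 9.581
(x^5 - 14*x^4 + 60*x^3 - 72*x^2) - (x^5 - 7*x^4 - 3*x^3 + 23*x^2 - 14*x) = -7*x^4 + 63*x^3 - 95*x^2 + 14*x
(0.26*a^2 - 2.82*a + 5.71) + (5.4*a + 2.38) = 0.26*a^2 + 2.58*a + 8.09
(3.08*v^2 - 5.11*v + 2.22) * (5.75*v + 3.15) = 17.71*v^3 - 19.6805*v^2 - 3.3315*v + 6.993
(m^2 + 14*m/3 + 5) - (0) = m^2 + 14*m/3 + 5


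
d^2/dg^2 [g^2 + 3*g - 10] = 2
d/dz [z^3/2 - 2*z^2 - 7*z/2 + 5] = 3*z^2/2 - 4*z - 7/2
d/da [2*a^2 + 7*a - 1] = 4*a + 7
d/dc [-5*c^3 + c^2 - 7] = c*(2 - 15*c)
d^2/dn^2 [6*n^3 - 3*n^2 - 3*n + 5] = 36*n - 6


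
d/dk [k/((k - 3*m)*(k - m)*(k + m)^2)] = (-2*k*(k - 3*m)*(k - m) - k*(k - 3*m)*(k + m) - k*(k - m)*(k + m) + (k - 3*m)*(k - m)*(k + m))/((k - 3*m)^2*(k - m)^2*(k + m)^3)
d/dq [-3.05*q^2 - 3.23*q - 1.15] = -6.1*q - 3.23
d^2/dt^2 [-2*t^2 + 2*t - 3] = -4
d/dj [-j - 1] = -1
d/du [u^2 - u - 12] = 2*u - 1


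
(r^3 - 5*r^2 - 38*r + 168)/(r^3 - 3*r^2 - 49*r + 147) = (r^2 + 2*r - 24)/(r^2 + 4*r - 21)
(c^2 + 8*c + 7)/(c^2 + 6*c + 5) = (c + 7)/(c + 5)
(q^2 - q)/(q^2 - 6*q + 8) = q*(q - 1)/(q^2 - 6*q + 8)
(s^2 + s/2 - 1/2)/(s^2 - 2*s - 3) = (s - 1/2)/(s - 3)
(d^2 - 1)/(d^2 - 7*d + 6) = (d + 1)/(d - 6)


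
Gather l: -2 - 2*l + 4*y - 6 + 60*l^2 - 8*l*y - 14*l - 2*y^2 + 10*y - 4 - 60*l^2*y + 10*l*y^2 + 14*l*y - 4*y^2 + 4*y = l^2*(60 - 60*y) + l*(10*y^2 + 6*y - 16) - 6*y^2 + 18*y - 12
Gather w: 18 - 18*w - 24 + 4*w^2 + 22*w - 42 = 4*w^2 + 4*w - 48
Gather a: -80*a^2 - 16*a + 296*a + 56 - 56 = -80*a^2 + 280*a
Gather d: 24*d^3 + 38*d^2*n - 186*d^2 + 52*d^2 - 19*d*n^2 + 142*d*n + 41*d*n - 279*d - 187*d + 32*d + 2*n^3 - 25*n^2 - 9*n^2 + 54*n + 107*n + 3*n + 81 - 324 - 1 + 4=24*d^3 + d^2*(38*n - 134) + d*(-19*n^2 + 183*n - 434) + 2*n^3 - 34*n^2 + 164*n - 240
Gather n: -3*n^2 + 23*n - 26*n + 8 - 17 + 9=-3*n^2 - 3*n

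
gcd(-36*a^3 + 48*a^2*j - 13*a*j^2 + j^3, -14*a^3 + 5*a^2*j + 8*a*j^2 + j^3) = a - j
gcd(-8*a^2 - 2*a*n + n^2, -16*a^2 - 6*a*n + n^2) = 2*a + n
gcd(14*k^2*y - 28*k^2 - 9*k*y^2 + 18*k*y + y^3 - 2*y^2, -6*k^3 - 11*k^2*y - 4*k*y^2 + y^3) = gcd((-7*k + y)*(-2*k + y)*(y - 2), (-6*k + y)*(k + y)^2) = 1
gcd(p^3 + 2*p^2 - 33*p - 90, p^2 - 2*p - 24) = p - 6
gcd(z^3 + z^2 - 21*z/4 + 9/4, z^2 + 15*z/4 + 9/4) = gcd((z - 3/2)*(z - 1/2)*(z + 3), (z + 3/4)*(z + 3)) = z + 3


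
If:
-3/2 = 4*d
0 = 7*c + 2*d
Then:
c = 3/28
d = -3/8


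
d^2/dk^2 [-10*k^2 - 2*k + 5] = -20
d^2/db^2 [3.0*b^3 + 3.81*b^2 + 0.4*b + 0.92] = 18.0*b + 7.62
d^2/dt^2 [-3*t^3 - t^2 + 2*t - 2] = -18*t - 2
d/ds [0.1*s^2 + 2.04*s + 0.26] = 0.2*s + 2.04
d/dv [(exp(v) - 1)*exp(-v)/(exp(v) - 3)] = (-exp(2*v) + 2*exp(v) - 3)*exp(-v)/(exp(2*v) - 6*exp(v) + 9)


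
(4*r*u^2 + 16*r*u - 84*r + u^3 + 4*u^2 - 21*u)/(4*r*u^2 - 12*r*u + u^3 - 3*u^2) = (u + 7)/u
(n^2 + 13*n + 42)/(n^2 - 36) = (n + 7)/(n - 6)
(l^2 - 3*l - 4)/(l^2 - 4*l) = (l + 1)/l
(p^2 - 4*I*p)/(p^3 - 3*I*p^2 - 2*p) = (-p + 4*I)/(-p^2 + 3*I*p + 2)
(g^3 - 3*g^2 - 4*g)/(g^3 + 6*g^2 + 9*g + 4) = g*(g - 4)/(g^2 + 5*g + 4)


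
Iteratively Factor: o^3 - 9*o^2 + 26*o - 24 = (o - 3)*(o^2 - 6*o + 8) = (o - 4)*(o - 3)*(o - 2)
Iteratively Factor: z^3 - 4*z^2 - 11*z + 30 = (z + 3)*(z^2 - 7*z + 10) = (z - 5)*(z + 3)*(z - 2)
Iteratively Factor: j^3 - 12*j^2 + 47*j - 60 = (j - 3)*(j^2 - 9*j + 20) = (j - 5)*(j - 3)*(j - 4)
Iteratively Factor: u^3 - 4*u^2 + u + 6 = (u - 2)*(u^2 - 2*u - 3) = (u - 3)*(u - 2)*(u + 1)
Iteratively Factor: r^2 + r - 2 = (r - 1)*(r + 2)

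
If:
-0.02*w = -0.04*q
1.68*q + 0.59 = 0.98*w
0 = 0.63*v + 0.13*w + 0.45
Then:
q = 2.11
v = -1.58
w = 4.21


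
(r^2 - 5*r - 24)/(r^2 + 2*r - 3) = (r - 8)/(r - 1)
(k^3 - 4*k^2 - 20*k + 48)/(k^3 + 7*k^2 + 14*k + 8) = (k^2 - 8*k + 12)/(k^2 + 3*k + 2)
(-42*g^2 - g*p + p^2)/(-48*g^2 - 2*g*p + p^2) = (-7*g + p)/(-8*g + p)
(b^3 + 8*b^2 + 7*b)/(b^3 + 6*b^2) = (b^2 + 8*b + 7)/(b*(b + 6))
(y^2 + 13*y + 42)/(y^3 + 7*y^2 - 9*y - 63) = (y + 6)/(y^2 - 9)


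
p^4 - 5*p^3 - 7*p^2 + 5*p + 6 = (p - 6)*(p - 1)*(p + 1)^2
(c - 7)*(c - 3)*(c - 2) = c^3 - 12*c^2 + 41*c - 42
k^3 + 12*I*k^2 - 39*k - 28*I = (k + I)*(k + 4*I)*(k + 7*I)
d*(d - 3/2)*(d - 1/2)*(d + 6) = d^4 + 4*d^3 - 45*d^2/4 + 9*d/2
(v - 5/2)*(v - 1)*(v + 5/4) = v^3 - 9*v^2/4 - 15*v/8 + 25/8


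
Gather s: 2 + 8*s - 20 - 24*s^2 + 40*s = -24*s^2 + 48*s - 18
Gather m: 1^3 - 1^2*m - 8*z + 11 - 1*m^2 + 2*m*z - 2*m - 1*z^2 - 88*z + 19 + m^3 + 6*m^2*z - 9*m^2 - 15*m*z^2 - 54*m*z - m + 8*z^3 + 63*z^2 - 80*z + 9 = m^3 + m^2*(6*z - 10) + m*(-15*z^2 - 52*z - 4) + 8*z^3 + 62*z^2 - 176*z + 40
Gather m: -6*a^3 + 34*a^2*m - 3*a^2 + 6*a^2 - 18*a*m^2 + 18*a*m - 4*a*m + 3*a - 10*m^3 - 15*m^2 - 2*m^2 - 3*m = -6*a^3 + 3*a^2 + 3*a - 10*m^3 + m^2*(-18*a - 17) + m*(34*a^2 + 14*a - 3)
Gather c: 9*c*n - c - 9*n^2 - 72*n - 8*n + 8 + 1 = c*(9*n - 1) - 9*n^2 - 80*n + 9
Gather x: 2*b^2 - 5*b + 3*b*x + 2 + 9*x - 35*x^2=2*b^2 - 5*b - 35*x^2 + x*(3*b + 9) + 2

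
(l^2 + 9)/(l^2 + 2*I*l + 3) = (l - 3*I)/(l - I)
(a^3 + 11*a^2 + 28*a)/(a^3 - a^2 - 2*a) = (a^2 + 11*a + 28)/(a^2 - a - 2)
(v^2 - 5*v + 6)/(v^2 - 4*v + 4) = (v - 3)/(v - 2)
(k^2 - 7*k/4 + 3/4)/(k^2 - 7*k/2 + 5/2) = (4*k - 3)/(2*(2*k - 5))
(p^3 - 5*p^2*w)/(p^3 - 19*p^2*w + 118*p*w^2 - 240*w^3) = p^2/(p^2 - 14*p*w + 48*w^2)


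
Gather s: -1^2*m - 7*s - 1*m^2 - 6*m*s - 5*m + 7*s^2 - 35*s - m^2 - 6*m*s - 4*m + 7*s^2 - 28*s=-2*m^2 - 10*m + 14*s^2 + s*(-12*m - 70)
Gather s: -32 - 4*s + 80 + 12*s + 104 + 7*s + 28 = 15*s + 180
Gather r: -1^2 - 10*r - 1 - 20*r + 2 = -30*r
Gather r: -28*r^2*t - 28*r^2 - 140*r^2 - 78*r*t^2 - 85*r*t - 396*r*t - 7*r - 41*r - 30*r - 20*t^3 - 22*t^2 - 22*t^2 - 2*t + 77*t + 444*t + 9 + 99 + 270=r^2*(-28*t - 168) + r*(-78*t^2 - 481*t - 78) - 20*t^3 - 44*t^2 + 519*t + 378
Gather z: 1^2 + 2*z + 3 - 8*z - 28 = -6*z - 24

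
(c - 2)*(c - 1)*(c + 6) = c^3 + 3*c^2 - 16*c + 12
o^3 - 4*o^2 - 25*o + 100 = (o - 5)*(o - 4)*(o + 5)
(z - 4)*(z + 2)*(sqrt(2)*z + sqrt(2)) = sqrt(2)*z^3 - sqrt(2)*z^2 - 10*sqrt(2)*z - 8*sqrt(2)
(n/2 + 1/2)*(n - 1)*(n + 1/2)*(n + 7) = n^4/2 + 15*n^3/4 + 5*n^2/4 - 15*n/4 - 7/4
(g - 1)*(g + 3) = g^2 + 2*g - 3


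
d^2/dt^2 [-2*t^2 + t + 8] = -4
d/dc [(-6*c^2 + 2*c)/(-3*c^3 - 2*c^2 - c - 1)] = 2*(-9*c^4 + 6*c^3 + 5*c^2 + 6*c - 1)/(9*c^6 + 12*c^5 + 10*c^4 + 10*c^3 + 5*c^2 + 2*c + 1)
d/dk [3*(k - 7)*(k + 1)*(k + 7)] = 9*k^2 + 6*k - 147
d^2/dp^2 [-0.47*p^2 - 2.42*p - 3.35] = -0.940000000000000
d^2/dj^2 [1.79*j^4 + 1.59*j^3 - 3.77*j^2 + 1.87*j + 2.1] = 21.48*j^2 + 9.54*j - 7.54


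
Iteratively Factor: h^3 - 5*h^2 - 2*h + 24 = (h + 2)*(h^2 - 7*h + 12) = (h - 4)*(h + 2)*(h - 3)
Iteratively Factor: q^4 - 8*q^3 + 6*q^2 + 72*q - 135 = (q + 3)*(q^3 - 11*q^2 + 39*q - 45) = (q - 5)*(q + 3)*(q^2 - 6*q + 9) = (q - 5)*(q - 3)*(q + 3)*(q - 3)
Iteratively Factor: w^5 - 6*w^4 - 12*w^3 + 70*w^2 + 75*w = (w - 5)*(w^4 - w^3 - 17*w^2 - 15*w) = w*(w - 5)*(w^3 - w^2 - 17*w - 15) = w*(w - 5)*(w + 1)*(w^2 - 2*w - 15) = w*(w - 5)*(w + 1)*(w + 3)*(w - 5)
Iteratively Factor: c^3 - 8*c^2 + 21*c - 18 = (c - 2)*(c^2 - 6*c + 9) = (c - 3)*(c - 2)*(c - 3)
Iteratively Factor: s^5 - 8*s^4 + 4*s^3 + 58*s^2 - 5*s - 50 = (s - 1)*(s^4 - 7*s^3 - 3*s^2 + 55*s + 50) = (s - 5)*(s - 1)*(s^3 - 2*s^2 - 13*s - 10) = (s - 5)*(s - 1)*(s + 1)*(s^2 - 3*s - 10) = (s - 5)^2*(s - 1)*(s + 1)*(s + 2)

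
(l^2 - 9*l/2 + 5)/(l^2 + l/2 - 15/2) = (l - 2)/(l + 3)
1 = 1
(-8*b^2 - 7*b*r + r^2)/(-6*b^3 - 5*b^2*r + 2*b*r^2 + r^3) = (-8*b + r)/(-6*b^2 + b*r + r^2)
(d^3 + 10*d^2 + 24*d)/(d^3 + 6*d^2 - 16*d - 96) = d/(d - 4)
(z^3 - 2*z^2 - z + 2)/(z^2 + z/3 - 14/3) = 3*(z^2 - 1)/(3*z + 7)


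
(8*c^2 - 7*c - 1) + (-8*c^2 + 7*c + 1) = 0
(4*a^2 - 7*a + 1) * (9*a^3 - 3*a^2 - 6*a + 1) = 36*a^5 - 75*a^4 + 6*a^3 + 43*a^2 - 13*a + 1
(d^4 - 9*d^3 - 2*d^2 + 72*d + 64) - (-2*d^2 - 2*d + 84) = d^4 - 9*d^3 + 74*d - 20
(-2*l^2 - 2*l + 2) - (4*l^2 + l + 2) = -6*l^2 - 3*l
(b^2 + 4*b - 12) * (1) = b^2 + 4*b - 12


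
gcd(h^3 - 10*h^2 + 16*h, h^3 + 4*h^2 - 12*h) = h^2 - 2*h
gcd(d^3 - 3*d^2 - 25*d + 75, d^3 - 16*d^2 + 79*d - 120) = d^2 - 8*d + 15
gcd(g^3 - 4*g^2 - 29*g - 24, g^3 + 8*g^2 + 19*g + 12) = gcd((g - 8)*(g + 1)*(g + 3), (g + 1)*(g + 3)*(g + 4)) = g^2 + 4*g + 3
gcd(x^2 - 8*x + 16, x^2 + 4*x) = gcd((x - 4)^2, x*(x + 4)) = 1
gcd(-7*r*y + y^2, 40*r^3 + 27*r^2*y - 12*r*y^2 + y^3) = 1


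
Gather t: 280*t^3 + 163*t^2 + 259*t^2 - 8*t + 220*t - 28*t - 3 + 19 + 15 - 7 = 280*t^3 + 422*t^2 + 184*t + 24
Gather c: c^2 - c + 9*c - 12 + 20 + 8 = c^2 + 8*c + 16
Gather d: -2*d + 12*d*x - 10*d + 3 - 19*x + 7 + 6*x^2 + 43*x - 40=d*(12*x - 12) + 6*x^2 + 24*x - 30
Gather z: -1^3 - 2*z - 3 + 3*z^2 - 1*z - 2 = 3*z^2 - 3*z - 6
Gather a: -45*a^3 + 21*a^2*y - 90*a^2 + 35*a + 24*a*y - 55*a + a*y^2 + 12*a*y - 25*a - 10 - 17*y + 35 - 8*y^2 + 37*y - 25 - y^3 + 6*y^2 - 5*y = -45*a^3 + a^2*(21*y - 90) + a*(y^2 + 36*y - 45) - y^3 - 2*y^2 + 15*y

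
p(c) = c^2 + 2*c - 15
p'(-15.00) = -28.00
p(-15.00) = 180.00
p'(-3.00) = -4.00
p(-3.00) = -12.00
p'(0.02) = 2.04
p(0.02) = -14.96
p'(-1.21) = -0.42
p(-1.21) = -15.96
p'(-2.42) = -2.84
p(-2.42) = -13.98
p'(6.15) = 14.30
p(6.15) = 35.12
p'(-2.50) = -3.00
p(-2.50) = -13.75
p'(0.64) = 3.28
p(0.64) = -13.31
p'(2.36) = 6.72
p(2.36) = -4.71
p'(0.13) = 2.26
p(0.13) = -14.72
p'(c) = 2*c + 2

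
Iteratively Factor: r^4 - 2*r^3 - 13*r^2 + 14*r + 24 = (r - 4)*(r^3 + 2*r^2 - 5*r - 6) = (r - 4)*(r + 1)*(r^2 + r - 6) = (r - 4)*(r - 2)*(r + 1)*(r + 3)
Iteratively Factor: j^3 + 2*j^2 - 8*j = (j)*(j^2 + 2*j - 8) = j*(j - 2)*(j + 4)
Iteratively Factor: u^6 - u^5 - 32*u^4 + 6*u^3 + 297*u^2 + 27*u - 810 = (u + 3)*(u^5 - 4*u^4 - 20*u^3 + 66*u^2 + 99*u - 270) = (u - 5)*(u + 3)*(u^4 + u^3 - 15*u^2 - 9*u + 54) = (u - 5)*(u + 3)^2*(u^3 - 2*u^2 - 9*u + 18) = (u - 5)*(u + 3)^3*(u^2 - 5*u + 6) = (u - 5)*(u - 3)*(u + 3)^3*(u - 2)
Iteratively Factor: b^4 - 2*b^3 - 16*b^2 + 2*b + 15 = (b + 1)*(b^3 - 3*b^2 - 13*b + 15) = (b - 1)*(b + 1)*(b^2 - 2*b - 15) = (b - 1)*(b + 1)*(b + 3)*(b - 5)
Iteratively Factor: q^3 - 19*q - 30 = (q + 2)*(q^2 - 2*q - 15) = (q + 2)*(q + 3)*(q - 5)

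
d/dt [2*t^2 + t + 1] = 4*t + 1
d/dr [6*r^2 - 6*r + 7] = 12*r - 6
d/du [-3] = 0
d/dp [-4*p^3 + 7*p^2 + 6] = 2*p*(7 - 6*p)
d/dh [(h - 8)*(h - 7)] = 2*h - 15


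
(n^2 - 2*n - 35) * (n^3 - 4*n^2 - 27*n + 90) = n^5 - 6*n^4 - 54*n^3 + 284*n^2 + 765*n - 3150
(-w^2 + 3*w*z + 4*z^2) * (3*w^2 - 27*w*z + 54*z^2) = -3*w^4 + 36*w^3*z - 123*w^2*z^2 + 54*w*z^3 + 216*z^4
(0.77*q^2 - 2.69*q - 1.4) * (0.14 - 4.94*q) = -3.8038*q^3 + 13.3964*q^2 + 6.5394*q - 0.196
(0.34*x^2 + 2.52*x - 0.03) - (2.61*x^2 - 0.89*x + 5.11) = -2.27*x^2 + 3.41*x - 5.14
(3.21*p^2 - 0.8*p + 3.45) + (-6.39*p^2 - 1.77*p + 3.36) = -3.18*p^2 - 2.57*p + 6.81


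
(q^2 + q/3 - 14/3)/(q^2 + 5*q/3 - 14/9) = 3*(q - 2)/(3*q - 2)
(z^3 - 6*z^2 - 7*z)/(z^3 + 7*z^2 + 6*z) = (z - 7)/(z + 6)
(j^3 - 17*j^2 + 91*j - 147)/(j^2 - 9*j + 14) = (j^2 - 10*j + 21)/(j - 2)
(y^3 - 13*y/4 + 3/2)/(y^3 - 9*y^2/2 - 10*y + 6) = (y - 3/2)/(y - 6)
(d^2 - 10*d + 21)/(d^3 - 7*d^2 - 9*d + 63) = 1/(d + 3)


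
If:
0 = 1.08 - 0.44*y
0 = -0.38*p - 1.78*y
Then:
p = -11.50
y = 2.45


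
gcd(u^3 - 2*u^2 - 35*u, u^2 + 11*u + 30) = u + 5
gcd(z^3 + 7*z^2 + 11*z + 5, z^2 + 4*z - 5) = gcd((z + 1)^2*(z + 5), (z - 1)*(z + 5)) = z + 5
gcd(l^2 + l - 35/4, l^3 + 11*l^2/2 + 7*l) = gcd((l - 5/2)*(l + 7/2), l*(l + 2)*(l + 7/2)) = l + 7/2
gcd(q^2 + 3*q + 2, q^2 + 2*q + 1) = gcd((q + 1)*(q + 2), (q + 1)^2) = q + 1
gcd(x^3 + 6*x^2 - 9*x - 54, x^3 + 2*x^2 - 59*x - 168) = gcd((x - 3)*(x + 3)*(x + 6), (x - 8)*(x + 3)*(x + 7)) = x + 3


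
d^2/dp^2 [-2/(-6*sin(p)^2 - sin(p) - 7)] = 2*(-144*sin(p)^4 - 18*sin(p)^3 + 383*sin(p)^2 + 43*sin(p) - 82)/(6*sin(p)^2 + sin(p) + 7)^3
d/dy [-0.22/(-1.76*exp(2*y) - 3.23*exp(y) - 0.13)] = (-0.7744*exp(y) - 0.7106)*exp(y)/(1.76*exp(2*y) + 3.23*exp(y) + 0.13)^2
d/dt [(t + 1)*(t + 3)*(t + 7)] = 3*t^2 + 22*t + 31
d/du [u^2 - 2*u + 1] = 2*u - 2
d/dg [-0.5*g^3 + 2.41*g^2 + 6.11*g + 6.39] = -1.5*g^2 + 4.82*g + 6.11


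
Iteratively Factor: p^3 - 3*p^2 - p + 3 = (p + 1)*(p^2 - 4*p + 3) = (p - 1)*(p + 1)*(p - 3)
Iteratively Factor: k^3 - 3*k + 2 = (k - 1)*(k^2 + k - 2) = (k - 1)^2*(k + 2)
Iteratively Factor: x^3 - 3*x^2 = (x - 3)*(x^2) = x*(x - 3)*(x)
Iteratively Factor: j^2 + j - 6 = (j + 3)*(j - 2)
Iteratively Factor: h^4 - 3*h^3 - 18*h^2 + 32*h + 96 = (h - 4)*(h^3 + h^2 - 14*h - 24) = (h - 4)*(h + 2)*(h^2 - h - 12) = (h - 4)^2*(h + 2)*(h + 3)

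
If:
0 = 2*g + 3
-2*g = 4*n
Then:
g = -3/2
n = 3/4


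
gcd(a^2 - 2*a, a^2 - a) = a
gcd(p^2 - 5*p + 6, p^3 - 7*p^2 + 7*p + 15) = p - 3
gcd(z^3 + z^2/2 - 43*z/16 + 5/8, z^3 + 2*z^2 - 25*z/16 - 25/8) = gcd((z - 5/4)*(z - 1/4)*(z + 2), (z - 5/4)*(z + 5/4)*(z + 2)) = z^2 + 3*z/4 - 5/2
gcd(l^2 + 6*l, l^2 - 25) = 1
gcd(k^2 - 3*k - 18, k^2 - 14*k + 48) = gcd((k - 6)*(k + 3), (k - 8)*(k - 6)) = k - 6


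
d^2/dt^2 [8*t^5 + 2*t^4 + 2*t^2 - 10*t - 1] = 160*t^3 + 24*t^2 + 4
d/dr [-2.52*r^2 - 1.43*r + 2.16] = -5.04*r - 1.43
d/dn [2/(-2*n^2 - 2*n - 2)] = (2*n + 1)/(n^2 + n + 1)^2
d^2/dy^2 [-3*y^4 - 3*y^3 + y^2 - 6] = -36*y^2 - 18*y + 2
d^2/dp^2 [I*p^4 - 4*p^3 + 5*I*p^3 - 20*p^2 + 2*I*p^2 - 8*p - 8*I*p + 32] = 12*I*p^2 + p*(-24 + 30*I) - 40 + 4*I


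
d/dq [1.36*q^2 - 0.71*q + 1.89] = 2.72*q - 0.71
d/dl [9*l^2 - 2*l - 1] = 18*l - 2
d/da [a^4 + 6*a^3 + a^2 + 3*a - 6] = 4*a^3 + 18*a^2 + 2*a + 3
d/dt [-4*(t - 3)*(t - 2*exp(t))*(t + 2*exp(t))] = -12*t^2 + 32*t*exp(2*t) + 24*t - 80*exp(2*t)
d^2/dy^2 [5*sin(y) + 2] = -5*sin(y)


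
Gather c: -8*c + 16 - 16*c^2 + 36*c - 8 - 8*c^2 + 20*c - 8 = -24*c^2 + 48*c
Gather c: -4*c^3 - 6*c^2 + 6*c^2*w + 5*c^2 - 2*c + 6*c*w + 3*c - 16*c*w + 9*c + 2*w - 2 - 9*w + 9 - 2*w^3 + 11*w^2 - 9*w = -4*c^3 + c^2*(6*w - 1) + c*(10 - 10*w) - 2*w^3 + 11*w^2 - 16*w + 7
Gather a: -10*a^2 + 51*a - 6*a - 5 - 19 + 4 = -10*a^2 + 45*a - 20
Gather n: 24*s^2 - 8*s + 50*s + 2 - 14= 24*s^2 + 42*s - 12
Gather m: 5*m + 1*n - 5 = 5*m + n - 5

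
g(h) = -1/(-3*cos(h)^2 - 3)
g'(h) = 6*sin(h)*cos(h)/(-3*cos(h)^2 - 3)^2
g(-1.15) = 0.29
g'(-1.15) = -0.18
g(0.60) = 0.20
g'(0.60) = 0.11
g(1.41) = 0.33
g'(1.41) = 0.10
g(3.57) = 0.18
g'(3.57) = 0.08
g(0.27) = 0.17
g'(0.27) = 0.05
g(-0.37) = 0.18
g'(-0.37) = -0.06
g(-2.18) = 0.25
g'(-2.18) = 0.18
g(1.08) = 0.27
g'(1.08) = 0.19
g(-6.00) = 0.17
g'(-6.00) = 0.05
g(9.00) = 0.18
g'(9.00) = -0.07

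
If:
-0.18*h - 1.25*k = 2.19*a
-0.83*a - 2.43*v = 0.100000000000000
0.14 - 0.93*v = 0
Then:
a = -0.56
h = 6.82808653970722 - 6.94444444444444*k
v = 0.15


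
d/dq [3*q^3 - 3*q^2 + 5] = 3*q*(3*q - 2)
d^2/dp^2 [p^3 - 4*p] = 6*p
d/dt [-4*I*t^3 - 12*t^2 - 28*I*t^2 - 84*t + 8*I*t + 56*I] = -12*I*t^2 - t*(24 + 56*I) - 84 + 8*I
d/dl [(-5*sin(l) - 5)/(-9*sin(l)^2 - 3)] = 5*(-3*sin(l)^2 - 6*sin(l) + 1)*cos(l)/(3*(3*sin(l)^2 + 1)^2)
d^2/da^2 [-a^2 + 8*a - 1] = -2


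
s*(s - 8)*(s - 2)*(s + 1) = s^4 - 9*s^3 + 6*s^2 + 16*s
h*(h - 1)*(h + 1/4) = h^3 - 3*h^2/4 - h/4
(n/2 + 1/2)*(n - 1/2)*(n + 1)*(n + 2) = n^4/2 + 7*n^3/4 + 3*n^2/2 - n/4 - 1/2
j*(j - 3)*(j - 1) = j^3 - 4*j^2 + 3*j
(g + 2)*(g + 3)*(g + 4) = g^3 + 9*g^2 + 26*g + 24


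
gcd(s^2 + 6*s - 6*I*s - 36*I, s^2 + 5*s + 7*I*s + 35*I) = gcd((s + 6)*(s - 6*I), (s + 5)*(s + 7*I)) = 1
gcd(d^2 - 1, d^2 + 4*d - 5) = d - 1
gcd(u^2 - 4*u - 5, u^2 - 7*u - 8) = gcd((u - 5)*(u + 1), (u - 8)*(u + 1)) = u + 1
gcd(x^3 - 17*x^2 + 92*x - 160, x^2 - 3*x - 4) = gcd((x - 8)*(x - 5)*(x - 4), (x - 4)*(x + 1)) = x - 4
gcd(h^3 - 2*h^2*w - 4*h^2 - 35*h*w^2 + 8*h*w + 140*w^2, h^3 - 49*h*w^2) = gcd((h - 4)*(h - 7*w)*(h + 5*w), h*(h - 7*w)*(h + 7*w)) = -h + 7*w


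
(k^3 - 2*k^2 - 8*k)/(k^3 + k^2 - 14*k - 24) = k/(k + 3)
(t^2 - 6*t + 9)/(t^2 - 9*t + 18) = (t - 3)/(t - 6)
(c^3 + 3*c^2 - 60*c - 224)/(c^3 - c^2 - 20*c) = (c^2 - c - 56)/(c*(c - 5))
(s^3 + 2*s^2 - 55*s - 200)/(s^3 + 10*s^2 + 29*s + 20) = (s^2 - 3*s - 40)/(s^2 + 5*s + 4)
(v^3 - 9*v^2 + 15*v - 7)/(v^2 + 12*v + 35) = (v^3 - 9*v^2 + 15*v - 7)/(v^2 + 12*v + 35)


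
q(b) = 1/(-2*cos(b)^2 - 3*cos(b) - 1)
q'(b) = (-4*sin(b)*cos(b) - 3*sin(b))/(-2*cos(b)^2 - 3*cos(b) - 1)^2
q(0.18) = -0.17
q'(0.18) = -0.04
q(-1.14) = -0.38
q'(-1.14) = 0.63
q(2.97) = 70.15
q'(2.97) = 790.98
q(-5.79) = -0.19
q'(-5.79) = -0.11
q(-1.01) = -0.32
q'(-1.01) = 0.43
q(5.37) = -0.28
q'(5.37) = 0.34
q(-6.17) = -0.17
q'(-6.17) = -0.02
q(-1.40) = -0.64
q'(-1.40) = 1.48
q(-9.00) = 13.68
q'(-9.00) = -49.74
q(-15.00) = 8.01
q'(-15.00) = -1.62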